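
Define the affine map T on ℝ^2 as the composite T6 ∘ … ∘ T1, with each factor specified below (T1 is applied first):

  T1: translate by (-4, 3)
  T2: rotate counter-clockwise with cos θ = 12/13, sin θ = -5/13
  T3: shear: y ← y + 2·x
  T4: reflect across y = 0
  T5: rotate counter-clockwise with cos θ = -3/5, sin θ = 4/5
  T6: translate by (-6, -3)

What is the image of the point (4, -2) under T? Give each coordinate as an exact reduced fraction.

T(p) = (-317/65, -109/65)

T1 translate by (-4, 3): (4, -2) → (0, 1)
T2 rotate counter-clockwise with cos θ = 12/13, sin θ = -5/13: (0, 1) → (5/13, 12/13)
T3 shear: y ← y + 2·x: (5/13, 12/13) → (5/13, 22/13)
T4 reflect across y = 0: (5/13, 22/13) → (5/13, -22/13)
T5 rotate counter-clockwise with cos θ = -3/5, sin θ = 4/5: (5/13, -22/13) → (73/65, 86/65)
T6 translate by (-6, -3): (73/65, 86/65) → (-317/65, -109/65)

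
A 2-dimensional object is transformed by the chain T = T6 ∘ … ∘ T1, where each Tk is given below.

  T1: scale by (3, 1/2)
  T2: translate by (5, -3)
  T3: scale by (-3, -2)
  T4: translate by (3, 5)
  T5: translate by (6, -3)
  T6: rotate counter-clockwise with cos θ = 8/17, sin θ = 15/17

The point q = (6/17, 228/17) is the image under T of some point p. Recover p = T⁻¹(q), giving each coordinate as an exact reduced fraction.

T1 = [3 0 0; 0 1/2 0; 0 0 1]
T2·T1 = [3 0 5; 0 1/2 -3; 0 0 1]
T3·…·T1 = [-9 0 -15; 0 -1 6; 0 0 1]
T4·…·T1 = [-9 0 -12; 0 -1 11; 0 0 1]
T5·…·T1 = [-9 0 -6; 0 -1 8; 0 0 1]
T6·…·T1 = [-72/17 15/17 -168/17; -135/17 -8/17 -26/17; 0 0 1]
det M = 9; M⁻¹ = [-8/153 -5/51 -2/3; 15/17 -8/17 8; 0 0 1]
M⁻¹ · (6/17, 228/17)ᵀ = (-2, 2)ᵀ

p = (-2, 2)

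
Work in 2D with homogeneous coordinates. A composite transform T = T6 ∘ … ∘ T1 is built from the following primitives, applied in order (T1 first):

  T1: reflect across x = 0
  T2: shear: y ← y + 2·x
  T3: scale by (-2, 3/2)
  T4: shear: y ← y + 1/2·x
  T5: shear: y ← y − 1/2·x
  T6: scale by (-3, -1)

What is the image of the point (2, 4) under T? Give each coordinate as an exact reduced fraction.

T1 reflect across x = 0: (2, 4) → (-2, 4)
T2 shear: y ← y + 2·x: (-2, 4) → (-2, 0)
T3 scale by (-2, 3/2): (-2, 0) → (4, 0)
T4 shear: y ← y + 1/2·x: (4, 0) → (4, 2)
T5 shear: y ← y − 1/2·x: (4, 2) → (4, 0)
T6 scale by (-3, -1): (4, 0) → (-12, 0)

T(p) = (-12, 0)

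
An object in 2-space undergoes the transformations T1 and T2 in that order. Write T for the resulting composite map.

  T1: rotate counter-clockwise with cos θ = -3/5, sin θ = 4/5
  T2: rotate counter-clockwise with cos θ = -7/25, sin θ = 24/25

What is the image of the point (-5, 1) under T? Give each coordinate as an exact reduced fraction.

T1 rotate counter-clockwise with cos θ = -3/5, sin θ = 4/5: (-5, 1) → (11/5, -23/5)
T2 rotate counter-clockwise with cos θ = -7/25, sin θ = 24/25: (11/5, -23/5) → (19/5, 17/5)

T(p) = (19/5, 17/5)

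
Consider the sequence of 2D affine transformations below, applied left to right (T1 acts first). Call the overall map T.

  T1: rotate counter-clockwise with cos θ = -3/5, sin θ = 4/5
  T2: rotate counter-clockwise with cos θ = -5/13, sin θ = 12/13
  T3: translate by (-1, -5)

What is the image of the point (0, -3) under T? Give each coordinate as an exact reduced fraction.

T1 rotate counter-clockwise with cos θ = -3/5, sin θ = 4/5: (0, -3) → (12/5, 9/5)
T2 rotate counter-clockwise with cos θ = -5/13, sin θ = 12/13: (12/5, 9/5) → (-168/65, 99/65)
T3 translate by (-1, -5): (-168/65, 99/65) → (-233/65, -226/65)

T(p) = (-233/65, -226/65)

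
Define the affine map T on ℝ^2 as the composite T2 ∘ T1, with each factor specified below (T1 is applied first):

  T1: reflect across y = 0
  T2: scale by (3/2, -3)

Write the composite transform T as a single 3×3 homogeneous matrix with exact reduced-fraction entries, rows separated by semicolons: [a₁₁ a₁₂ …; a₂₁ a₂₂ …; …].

T1 = [1 0 0; 0 -1 0; 0 0 1]
T2·T1 = [3/2 0 0; 0 3 0; 0 0 1]

T = [3/2 0 0; 0 3 0; 0 0 1]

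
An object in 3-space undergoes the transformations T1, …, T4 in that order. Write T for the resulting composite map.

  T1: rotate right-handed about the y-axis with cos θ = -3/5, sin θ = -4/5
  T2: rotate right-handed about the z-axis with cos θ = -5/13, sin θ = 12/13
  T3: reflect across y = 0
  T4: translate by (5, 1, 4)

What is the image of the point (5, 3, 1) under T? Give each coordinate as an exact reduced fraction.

T1 rotate right-handed about the y-axis with cos θ = -3/5, sin θ = -4/5: (5, 3, 1) → (-19/5, 3, 17/5)
T2 rotate right-handed about the z-axis with cos θ = -5/13, sin θ = 12/13: (-19/5, 3, 17/5) → (-17/13, -303/65, 17/5)
T3 reflect across y = 0: (-17/13, -303/65, 17/5) → (-17/13, 303/65, 17/5)
T4 translate by (5, 1, 4): (-17/13, 303/65, 17/5) → (48/13, 368/65, 37/5)

T(p) = (48/13, 368/65, 37/5)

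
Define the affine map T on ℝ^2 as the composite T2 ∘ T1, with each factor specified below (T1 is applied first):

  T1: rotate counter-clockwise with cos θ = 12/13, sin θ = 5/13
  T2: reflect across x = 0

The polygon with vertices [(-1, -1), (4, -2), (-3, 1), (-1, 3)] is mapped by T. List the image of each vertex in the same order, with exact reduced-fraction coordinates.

image vertices: (7/13, -17/13), (-58/13, -4/13), (41/13, -3/13), (27/13, 31/13)

T1 rotate counter-clockwise with cos θ = 12/13, sin θ = 5/13: (-1, -1) → (-7/13, -17/13); (4, -2) → (58/13, -4/13); (-3, 1) → (-41/13, -3/13); (-1, 3) → (-27/13, 31/13)
T2 reflect across x = 0: (-7/13, -17/13) → (7/13, -17/13); (58/13, -4/13) → (-58/13, -4/13); (-41/13, -3/13) → (41/13, -3/13); (-27/13, 31/13) → (27/13, 31/13)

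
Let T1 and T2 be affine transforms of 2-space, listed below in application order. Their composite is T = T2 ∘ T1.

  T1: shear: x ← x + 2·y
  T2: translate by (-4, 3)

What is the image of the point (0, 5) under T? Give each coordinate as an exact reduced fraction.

T(p) = (6, 8)

T1 shear: x ← x + 2·y: (0, 5) → (10, 5)
T2 translate by (-4, 3): (10, 5) → (6, 8)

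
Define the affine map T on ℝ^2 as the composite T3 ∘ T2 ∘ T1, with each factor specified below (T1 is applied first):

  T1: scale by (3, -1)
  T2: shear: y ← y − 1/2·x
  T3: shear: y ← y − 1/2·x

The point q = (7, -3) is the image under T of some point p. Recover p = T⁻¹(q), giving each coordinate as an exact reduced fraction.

p = (7/3, -4)

T1 = [3 0 0; 0 -1 0; 0 0 1]
T2·T1 = [3 0 0; -3/2 -1 0; 0 0 1]
T3·…·T1 = [3 0 0; -3 -1 0; 0 0 1]
det M = -3; M⁻¹ = [1/3 0 0; -1 -1 0; 0 0 1]
M⁻¹ · (7, -3)ᵀ = (7/3, -4)ᵀ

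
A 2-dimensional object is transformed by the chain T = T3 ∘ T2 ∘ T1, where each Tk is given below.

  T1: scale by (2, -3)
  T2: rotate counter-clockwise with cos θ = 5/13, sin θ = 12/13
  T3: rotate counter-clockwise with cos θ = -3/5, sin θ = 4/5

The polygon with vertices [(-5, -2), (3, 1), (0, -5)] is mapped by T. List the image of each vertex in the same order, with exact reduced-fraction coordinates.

T1 scale by (2, -3): (-5, -2) → (-10, 6); (3, 1) → (6, -3); (0, -5) → (0, 15)
T2 rotate counter-clockwise with cos θ = 5/13, sin θ = 12/13: (-10, 6) → (-122/13, -90/13); (6, -3) → (66/13, 57/13); (0, 15) → (-180/13, 75/13)
T3 rotate counter-clockwise with cos θ = -3/5, sin θ = 4/5: (-122/13, -90/13) → (726/65, -218/65); (66/13, 57/13) → (-426/65, 93/65); (-180/13, 75/13) → (48/13, -189/13)

image vertices: (726/65, -218/65), (-426/65, 93/65), (48/13, -189/13)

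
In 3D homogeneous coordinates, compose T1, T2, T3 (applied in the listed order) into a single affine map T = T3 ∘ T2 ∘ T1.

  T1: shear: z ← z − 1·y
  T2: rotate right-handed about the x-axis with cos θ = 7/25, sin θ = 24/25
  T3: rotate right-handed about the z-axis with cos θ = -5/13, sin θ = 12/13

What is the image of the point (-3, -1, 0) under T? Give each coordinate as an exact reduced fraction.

T1 shear: z ← z − 1·y: (-3, -1, 0) → (-3, -1, 1)
T2 rotate right-handed about the x-axis with cos θ = 7/25, sin θ = 24/25: (-3, -1, 1) → (-3, -31/25, -17/25)
T3 rotate right-handed about the z-axis with cos θ = -5/13, sin θ = 12/13: (-3, -31/25, -17/25) → (747/325, -149/65, -17/25)

T(p) = (747/325, -149/65, -17/25)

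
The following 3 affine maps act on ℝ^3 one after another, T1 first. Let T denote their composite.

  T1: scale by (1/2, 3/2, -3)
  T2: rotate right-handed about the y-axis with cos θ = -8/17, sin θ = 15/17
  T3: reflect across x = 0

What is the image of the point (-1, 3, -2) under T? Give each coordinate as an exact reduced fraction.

T1 scale by (1/2, 3/2, -3): (-1, 3, -2) → (-1/2, 9/2, 6)
T2 rotate right-handed about the y-axis with cos θ = -8/17, sin θ = 15/17: (-1/2, 9/2, 6) → (94/17, 9/2, -81/34)
T3 reflect across x = 0: (94/17, 9/2, -81/34) → (-94/17, 9/2, -81/34)

T(p) = (-94/17, 9/2, -81/34)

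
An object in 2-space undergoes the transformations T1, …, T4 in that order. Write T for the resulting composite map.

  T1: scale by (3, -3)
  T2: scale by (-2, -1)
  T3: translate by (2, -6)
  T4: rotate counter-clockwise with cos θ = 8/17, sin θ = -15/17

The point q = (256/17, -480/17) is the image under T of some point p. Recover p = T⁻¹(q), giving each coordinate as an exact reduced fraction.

p = (-5, 2)

T1 = [3 0 0; 0 -3 0; 0 0 1]
T2·T1 = [-6 0 0; 0 3 0; 0 0 1]
T3·…·T1 = [-6 0 2; 0 3 -6; 0 0 1]
T4·…·T1 = [-48/17 45/17 -74/17; 90/17 24/17 -78/17; 0 0 1]
det M = -18; M⁻¹ = [-4/51 5/34 1/3; 5/17 8/51 2; 0 0 1]
M⁻¹ · (256/17, -480/17)ᵀ = (-5, 2)ᵀ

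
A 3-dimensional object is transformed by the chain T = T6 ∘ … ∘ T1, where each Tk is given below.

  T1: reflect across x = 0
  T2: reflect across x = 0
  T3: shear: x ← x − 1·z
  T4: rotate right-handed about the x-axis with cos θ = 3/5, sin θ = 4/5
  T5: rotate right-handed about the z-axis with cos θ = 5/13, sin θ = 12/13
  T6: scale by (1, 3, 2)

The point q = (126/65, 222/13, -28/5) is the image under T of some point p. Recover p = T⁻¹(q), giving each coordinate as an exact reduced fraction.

p = (4, -2, -2)

T1 = [-1 0 0 0; 0 1 0 0; 0 0 1 0; 0 0 0 1]
T2·T1 = [1 0 0 0; 0 1 0 0; 0 0 1 0; 0 0 0 1]
T3·…·T1 = [1 0 -1 0; 0 1 0 0; 0 0 1 0; 0 0 0 1]
T4·…·T1 = [1 0 -1 0; 0 3/5 -4/5 0; 0 4/5 3/5 0; 0 0 0 1]
T5·…·T1 = [5/13 -36/65 23/65 0; 12/13 3/13 -16/13 0; 0 4/5 3/5 0; 0 0 0 1]
T6·…·T1 = [5/13 -36/65 23/65 0; 36/13 9/13 -48/13 0; 0 8/5 6/5 0; 0 0 0 1]
det M = 6; M⁻¹ = [73/65 8/39 3/10 0; -36/65 1/13 2/5 0; 48/65 -4/39 3/10 0; 0 0 0 1]
M⁻¹ · (126/65, 222/13, -28/5)ᵀ = (4, -2, -2)ᵀ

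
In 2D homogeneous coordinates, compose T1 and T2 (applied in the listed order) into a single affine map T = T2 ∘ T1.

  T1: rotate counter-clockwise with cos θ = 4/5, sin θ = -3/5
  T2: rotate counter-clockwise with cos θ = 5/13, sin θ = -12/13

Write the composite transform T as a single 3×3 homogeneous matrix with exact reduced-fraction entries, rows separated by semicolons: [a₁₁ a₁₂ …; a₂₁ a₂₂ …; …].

T = [-16/65 63/65 0; -63/65 -16/65 0; 0 0 1]

T1 = [4/5 3/5 0; -3/5 4/5 0; 0 0 1]
T2·T1 = [-16/65 63/65 0; -63/65 -16/65 0; 0 0 1]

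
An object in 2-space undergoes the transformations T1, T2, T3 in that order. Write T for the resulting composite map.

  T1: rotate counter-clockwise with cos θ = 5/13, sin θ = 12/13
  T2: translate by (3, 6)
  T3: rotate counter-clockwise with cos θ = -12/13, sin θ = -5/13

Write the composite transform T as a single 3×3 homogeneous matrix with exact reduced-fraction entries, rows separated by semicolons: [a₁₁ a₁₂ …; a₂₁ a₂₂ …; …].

T = [0 1 -6/13; -1 0 -87/13; 0 0 1]

T1 = [5/13 -12/13 0; 12/13 5/13 0; 0 0 1]
T2·T1 = [5/13 -12/13 3; 12/13 5/13 6; 0 0 1]
T3·…·T1 = [0 1 -6/13; -1 0 -87/13; 0 0 1]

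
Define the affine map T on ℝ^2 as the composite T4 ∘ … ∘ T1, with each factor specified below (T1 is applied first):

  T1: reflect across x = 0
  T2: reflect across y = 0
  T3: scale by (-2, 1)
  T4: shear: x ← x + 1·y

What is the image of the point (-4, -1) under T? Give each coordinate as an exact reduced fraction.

T(p) = (-7, 1)

T1 reflect across x = 0: (-4, -1) → (4, -1)
T2 reflect across y = 0: (4, -1) → (4, 1)
T3 scale by (-2, 1): (4, 1) → (-8, 1)
T4 shear: x ← x + 1·y: (-8, 1) → (-7, 1)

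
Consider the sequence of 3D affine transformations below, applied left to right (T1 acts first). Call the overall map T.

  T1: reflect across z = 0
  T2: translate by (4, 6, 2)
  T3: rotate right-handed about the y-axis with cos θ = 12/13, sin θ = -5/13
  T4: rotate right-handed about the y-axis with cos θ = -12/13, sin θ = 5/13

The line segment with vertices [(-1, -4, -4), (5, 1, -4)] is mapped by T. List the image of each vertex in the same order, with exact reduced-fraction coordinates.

image vertices: (363/169, 2, -1074/169), (-27/13, 7, -138/13)

T1 reflect across z = 0: (-1, -4, -4) → (-1, -4, 4); (5, 1, -4) → (5, 1, 4)
T2 translate by (4, 6, 2): (-1, -4, 4) → (3, 2, 6); (5, 1, 4) → (9, 7, 6)
T3 rotate right-handed about the y-axis with cos θ = 12/13, sin θ = -5/13: (3, 2, 6) → (6/13, 2, 87/13); (9, 7, 6) → (6, 7, 9)
T4 rotate right-handed about the y-axis with cos θ = -12/13, sin θ = 5/13: (6/13, 2, 87/13) → (363/169, 2, -1074/169); (6, 7, 9) → (-27/13, 7, -138/13)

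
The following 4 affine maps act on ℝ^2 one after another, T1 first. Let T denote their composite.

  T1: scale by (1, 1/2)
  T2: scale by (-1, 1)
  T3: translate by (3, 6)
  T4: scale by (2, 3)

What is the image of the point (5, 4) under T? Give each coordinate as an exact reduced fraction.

T1 scale by (1, 1/2): (5, 4) → (5, 2)
T2 scale by (-1, 1): (5, 2) → (-5, 2)
T3 translate by (3, 6): (-5, 2) → (-2, 8)
T4 scale by (2, 3): (-2, 8) → (-4, 24)

T(p) = (-4, 24)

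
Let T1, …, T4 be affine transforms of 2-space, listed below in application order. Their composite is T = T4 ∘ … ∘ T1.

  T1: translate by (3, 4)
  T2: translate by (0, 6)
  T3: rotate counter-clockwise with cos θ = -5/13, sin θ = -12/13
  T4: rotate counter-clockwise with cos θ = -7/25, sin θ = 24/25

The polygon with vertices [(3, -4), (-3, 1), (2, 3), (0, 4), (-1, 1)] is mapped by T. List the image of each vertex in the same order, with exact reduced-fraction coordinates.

T1 translate by (3, 4): (3, -4) → (6, 0); (-3, 1) → (0, 5); (2, 3) → (5, 7); (0, 4) → (3, 8); (-1, 1) → (2, 5)
T2 translate by (0, 6): (6, 0) → (6, 6); (0, 5) → (0, 11); (5, 7) → (5, 13); (3, 8) → (3, 14); (2, 5) → (2, 11)
T3 rotate counter-clockwise with cos θ = -5/13, sin θ = -12/13: (6, 6) → (42/13, -102/13); (0, 11) → (132/13, -55/13); (5, 13) → (131/13, -125/13); (3, 14) → (153/13, -106/13); (2, 11) → (122/13, -79/13)
T4 rotate counter-clockwise with cos θ = -7/25, sin θ = 24/25: (42/13, -102/13) → (2154/325, 1722/325); (132/13, -55/13) → (396/325, 3553/325); (131/13, -125/13) → (2083/325, 4019/325); (153/13, -106/13) → (1473/325, 4414/325); (122/13, -79/13) → (1042/325, 3481/325)

image vertices: (2154/325, 1722/325), (396/325, 3553/325), (2083/325, 4019/325), (1473/325, 4414/325), (1042/325, 3481/325)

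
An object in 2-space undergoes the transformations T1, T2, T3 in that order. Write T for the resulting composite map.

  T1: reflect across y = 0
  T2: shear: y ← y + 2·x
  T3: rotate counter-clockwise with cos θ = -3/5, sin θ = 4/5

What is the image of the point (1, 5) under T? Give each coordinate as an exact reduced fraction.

T(p) = (9/5, 13/5)

T1 reflect across y = 0: (1, 5) → (1, -5)
T2 shear: y ← y + 2·x: (1, -5) → (1, -3)
T3 rotate counter-clockwise with cos θ = -3/5, sin θ = 4/5: (1, -3) → (9/5, 13/5)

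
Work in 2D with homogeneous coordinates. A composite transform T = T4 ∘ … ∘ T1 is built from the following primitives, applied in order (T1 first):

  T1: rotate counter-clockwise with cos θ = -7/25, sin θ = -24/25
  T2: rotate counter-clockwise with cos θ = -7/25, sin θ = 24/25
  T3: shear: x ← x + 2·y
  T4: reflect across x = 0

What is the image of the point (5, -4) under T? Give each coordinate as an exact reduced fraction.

T1 rotate counter-clockwise with cos θ = -7/25, sin θ = -24/25: (5, -4) → (-131/25, -92/25)
T2 rotate counter-clockwise with cos θ = -7/25, sin θ = 24/25: (-131/25, -92/25) → (5, -4)
T3 shear: x ← x + 2·y: (5, -4) → (-3, -4)
T4 reflect across x = 0: (-3, -4) → (3, -4)

T(p) = (3, -4)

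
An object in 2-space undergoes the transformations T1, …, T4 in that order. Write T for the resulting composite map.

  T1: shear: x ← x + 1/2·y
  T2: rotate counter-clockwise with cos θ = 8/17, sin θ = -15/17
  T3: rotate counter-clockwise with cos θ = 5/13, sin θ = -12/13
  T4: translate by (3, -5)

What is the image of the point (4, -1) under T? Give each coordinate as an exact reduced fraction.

T1 shear: x ← x + 1/2·y: (4, -1) → (7/2, -1)
T2 rotate counter-clockwise with cos θ = 8/17, sin θ = -15/17: (7/2, -1) → (13/17, -121/34)
T3 rotate counter-clockwise with cos θ = 5/13, sin θ = -12/13: (13/17, -121/34) → (-661/221, -917/442)
T4 translate by (3, -5): (-661/221, -917/442) → (2/221, -3127/442)

T(p) = (2/221, -3127/442)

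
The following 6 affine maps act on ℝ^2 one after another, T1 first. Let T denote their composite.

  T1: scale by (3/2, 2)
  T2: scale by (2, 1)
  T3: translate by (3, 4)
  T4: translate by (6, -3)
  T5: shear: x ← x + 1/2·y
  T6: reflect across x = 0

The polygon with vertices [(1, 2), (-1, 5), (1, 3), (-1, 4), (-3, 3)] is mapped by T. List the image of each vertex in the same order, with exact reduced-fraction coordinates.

T1 scale by (3/2, 2): (1, 2) → (3/2, 4); (-1, 5) → (-3/2, 10); (1, 3) → (3/2, 6); (-1, 4) → (-3/2, 8); (-3, 3) → (-9/2, 6)
T2 scale by (2, 1): (3/2, 4) → (3, 4); (-3/2, 10) → (-3, 10); (3/2, 6) → (3, 6); (-3/2, 8) → (-3, 8); (-9/2, 6) → (-9, 6)
T3 translate by (3, 4): (3, 4) → (6, 8); (-3, 10) → (0, 14); (3, 6) → (6, 10); (-3, 8) → (0, 12); (-9, 6) → (-6, 10)
T4 translate by (6, -3): (6, 8) → (12, 5); (0, 14) → (6, 11); (6, 10) → (12, 7); (0, 12) → (6, 9); (-6, 10) → (0, 7)
T5 shear: x ← x + 1/2·y: (12, 5) → (29/2, 5); (6, 11) → (23/2, 11); (12, 7) → (31/2, 7); (6, 9) → (21/2, 9); (0, 7) → (7/2, 7)
T6 reflect across x = 0: (29/2, 5) → (-29/2, 5); (23/2, 11) → (-23/2, 11); (31/2, 7) → (-31/2, 7); (21/2, 9) → (-21/2, 9); (7/2, 7) → (-7/2, 7)

image vertices: (-29/2, 5), (-23/2, 11), (-31/2, 7), (-21/2, 9), (-7/2, 7)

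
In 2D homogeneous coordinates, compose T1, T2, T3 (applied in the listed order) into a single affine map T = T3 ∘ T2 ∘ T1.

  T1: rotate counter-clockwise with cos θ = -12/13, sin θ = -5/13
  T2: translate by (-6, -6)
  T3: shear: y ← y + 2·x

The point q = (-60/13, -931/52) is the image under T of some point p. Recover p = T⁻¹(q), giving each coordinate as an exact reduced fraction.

T1 = [-12/13 5/13 0; -5/13 -12/13 0; 0 0 1]
T2·T1 = [-12/13 5/13 -6; -5/13 -12/13 -6; 0 0 1]
T3·…·T1 = [-12/13 5/13 -6; -29/13 -2/13 -18; 0 0 1]
det M = 1; M⁻¹ = [-2/13 -5/13 -102/13; 29/13 -12/13 -42/13; 0 0 1]
M⁻¹ · (-60/13, -931/52)ᵀ = (-1/4, 3)ᵀ

p = (-1/4, 3)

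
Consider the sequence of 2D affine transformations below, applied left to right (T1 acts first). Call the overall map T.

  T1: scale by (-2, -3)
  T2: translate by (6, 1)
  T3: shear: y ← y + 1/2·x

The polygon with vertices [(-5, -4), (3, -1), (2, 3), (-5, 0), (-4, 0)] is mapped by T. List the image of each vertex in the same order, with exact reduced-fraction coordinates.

T1 scale by (-2, -3): (-5, -4) → (10, 12); (3, -1) → (-6, 3); (2, 3) → (-4, -9); (-5, 0) → (10, 0); (-4, 0) → (8, 0)
T2 translate by (6, 1): (10, 12) → (16, 13); (-6, 3) → (0, 4); (-4, -9) → (2, -8); (10, 0) → (16, 1); (8, 0) → (14, 1)
T3 shear: y ← y + 1/2·x: (16, 13) → (16, 21); (0, 4) → (0, 4); (2, -8) → (2, -7); (16, 1) → (16, 9); (14, 1) → (14, 8)

image vertices: (16, 21), (0, 4), (2, -7), (16, 9), (14, 8)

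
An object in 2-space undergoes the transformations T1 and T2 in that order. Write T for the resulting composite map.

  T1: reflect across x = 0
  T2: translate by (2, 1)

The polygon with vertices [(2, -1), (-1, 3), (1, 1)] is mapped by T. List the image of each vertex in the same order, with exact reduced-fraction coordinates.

image vertices: (0, 0), (3, 4), (1, 2)

T1 reflect across x = 0: (2, -1) → (-2, -1); (-1, 3) → (1, 3); (1, 1) → (-1, 1)
T2 translate by (2, 1): (-2, -1) → (0, 0); (1, 3) → (3, 4); (-1, 1) → (1, 2)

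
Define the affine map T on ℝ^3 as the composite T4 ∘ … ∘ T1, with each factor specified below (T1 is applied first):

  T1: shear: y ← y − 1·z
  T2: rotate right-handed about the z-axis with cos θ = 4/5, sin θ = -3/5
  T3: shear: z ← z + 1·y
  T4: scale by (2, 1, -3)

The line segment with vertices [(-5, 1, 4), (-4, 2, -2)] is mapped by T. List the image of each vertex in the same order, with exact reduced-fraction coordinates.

image vertices: (-58/5, 3/5, -69/5), (-8/5, 28/5, -54/5)

T1 shear: y ← y − 1·z: (-5, 1, 4) → (-5, -3, 4); (-4, 2, -2) → (-4, 4, -2)
T2 rotate right-handed about the z-axis with cos θ = 4/5, sin θ = -3/5: (-5, -3, 4) → (-29/5, 3/5, 4); (-4, 4, -2) → (-4/5, 28/5, -2)
T3 shear: z ← z + 1·y: (-29/5, 3/5, 4) → (-29/5, 3/5, 23/5); (-4/5, 28/5, -2) → (-4/5, 28/5, 18/5)
T4 scale by (2, 1, -3): (-29/5, 3/5, 23/5) → (-58/5, 3/5, -69/5); (-4/5, 28/5, 18/5) → (-8/5, 28/5, -54/5)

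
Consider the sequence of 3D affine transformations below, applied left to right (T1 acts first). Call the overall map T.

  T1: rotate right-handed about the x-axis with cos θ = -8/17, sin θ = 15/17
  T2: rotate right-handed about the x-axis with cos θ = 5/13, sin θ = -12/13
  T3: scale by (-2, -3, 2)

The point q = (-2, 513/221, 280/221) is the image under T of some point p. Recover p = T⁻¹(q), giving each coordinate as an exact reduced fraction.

p = (1, 0, 1)

T1 = [1 0 0 0; 0 -8/17 -15/17 0; 0 15/17 -8/17 0; 0 0 0 1]
T2·T1 = [1 0 0 0; 0 140/221 -171/221 0; 0 171/221 140/221 0; 0 0 0 1]
T3·…·T1 = [-2 0 0 0; 0 -420/221 513/221 0; 0 342/221 280/221 0; 0 0 0 1]
det M = 12; M⁻¹ = [-1/2 0 0 0; 0 -140/663 171/442 0; 0 57/221 70/221 0; 0 0 0 1]
M⁻¹ · (-2, 513/221, 280/221)ᵀ = (1, 0, 1)ᵀ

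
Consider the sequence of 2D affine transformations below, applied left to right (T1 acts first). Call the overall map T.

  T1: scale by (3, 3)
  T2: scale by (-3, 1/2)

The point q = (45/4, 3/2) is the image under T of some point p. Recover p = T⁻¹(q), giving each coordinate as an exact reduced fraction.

T1 = [3 0 0; 0 3 0; 0 0 1]
T2·T1 = [-9 0 0; 0 3/2 0; 0 0 1]
det M = -27/2; M⁻¹ = [-1/9 0 0; 0 2/3 0; 0 0 1]
M⁻¹ · (45/4, 3/2)ᵀ = (-5/4, 1)ᵀ

p = (-5/4, 1)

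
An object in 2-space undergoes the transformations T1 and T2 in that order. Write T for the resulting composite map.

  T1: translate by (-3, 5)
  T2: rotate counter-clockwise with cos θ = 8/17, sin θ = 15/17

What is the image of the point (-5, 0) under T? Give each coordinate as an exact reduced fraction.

T1 translate by (-3, 5): (-5, 0) → (-8, 5)
T2 rotate counter-clockwise with cos θ = 8/17, sin θ = 15/17: (-8, 5) → (-139/17, -80/17)

T(p) = (-139/17, -80/17)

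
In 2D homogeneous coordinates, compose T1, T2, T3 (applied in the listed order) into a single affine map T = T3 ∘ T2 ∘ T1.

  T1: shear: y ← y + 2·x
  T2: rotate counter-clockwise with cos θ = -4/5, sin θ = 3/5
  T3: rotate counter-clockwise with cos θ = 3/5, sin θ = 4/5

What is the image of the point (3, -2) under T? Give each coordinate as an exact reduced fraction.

T1 shear: y ← y + 2·x: (3, -2) → (3, 4)
T2 rotate counter-clockwise with cos θ = -4/5, sin θ = 3/5: (3, 4) → (-24/5, -7/5)
T3 rotate counter-clockwise with cos θ = 3/5, sin θ = 4/5: (-24/5, -7/5) → (-44/25, -117/25)

T(p) = (-44/25, -117/25)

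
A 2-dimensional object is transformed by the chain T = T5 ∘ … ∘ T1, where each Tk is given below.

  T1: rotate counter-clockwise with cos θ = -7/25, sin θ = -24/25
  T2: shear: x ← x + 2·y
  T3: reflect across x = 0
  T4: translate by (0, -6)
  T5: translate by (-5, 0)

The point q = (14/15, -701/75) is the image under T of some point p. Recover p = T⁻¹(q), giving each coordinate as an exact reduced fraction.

p = (3, 5/3)

T1 = [-7/25 24/25 0; -24/25 -7/25 0; 0 0 1]
T2·T1 = [-11/5 2/5 0; -24/25 -7/25 0; 0 0 1]
T3·…·T1 = [11/5 -2/5 0; -24/25 -7/25 0; 0 0 1]
T4·…·T1 = [11/5 -2/5 0; -24/25 -7/25 -6; 0 0 1]
T5·…·T1 = [11/5 -2/5 -5; -24/25 -7/25 -6; 0 0 1]
det M = -1; M⁻¹ = [7/25 -2/5 -1; -24/25 -11/5 -18; 0 0 1]
M⁻¹ · (14/15, -701/75)ᵀ = (3, 5/3)ᵀ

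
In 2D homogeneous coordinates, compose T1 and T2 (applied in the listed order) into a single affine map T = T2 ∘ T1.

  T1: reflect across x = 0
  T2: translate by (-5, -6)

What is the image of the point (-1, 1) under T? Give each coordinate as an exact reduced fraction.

T(p) = (-4, -5)

T1 reflect across x = 0: (-1, 1) → (1, 1)
T2 translate by (-5, -6): (1, 1) → (-4, -5)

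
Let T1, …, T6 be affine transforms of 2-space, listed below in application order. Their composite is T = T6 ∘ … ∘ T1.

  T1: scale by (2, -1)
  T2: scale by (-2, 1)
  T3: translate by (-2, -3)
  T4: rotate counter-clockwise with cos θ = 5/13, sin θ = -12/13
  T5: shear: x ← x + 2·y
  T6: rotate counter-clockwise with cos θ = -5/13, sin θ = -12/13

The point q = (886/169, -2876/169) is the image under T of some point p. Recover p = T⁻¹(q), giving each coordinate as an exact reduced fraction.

T1 = [2 0 0; 0 -1 0; 0 0 1]
T2·T1 = [-4 0 0; 0 -1 0; 0 0 1]
T3·…·T1 = [-4 0 -2; 0 -1 -3; 0 0 1]
T4·…·T1 = [-20/13 -12/13 -46/13; 48/13 -5/13 9/13; 0 0 1]
T5·…·T1 = [76/13 -22/13 -28/13; 48/13 -5/13 9/13; 0 0 1]
T6·…·T1 = [196/169 50/169 248/169; -1152/169 289/169 291/169; 0 0 1]
det M = 4; M⁻¹ = [289/676 -25/338 -1/2; 288/169 49/169 -3; 0 0 1]
M⁻¹ · (886/169, -2876/169)ᵀ = (3, 1)ᵀ

p = (3, 1)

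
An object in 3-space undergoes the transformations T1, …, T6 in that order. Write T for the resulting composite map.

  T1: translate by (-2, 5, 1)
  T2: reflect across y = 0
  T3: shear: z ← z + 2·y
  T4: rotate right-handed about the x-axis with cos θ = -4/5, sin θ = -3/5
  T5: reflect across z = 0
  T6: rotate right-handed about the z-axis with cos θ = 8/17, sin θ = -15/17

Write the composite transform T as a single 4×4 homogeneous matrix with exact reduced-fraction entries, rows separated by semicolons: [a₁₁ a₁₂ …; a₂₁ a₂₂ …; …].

T1 = [1 0 0 -2; 0 1 0 5; 0 0 1 1; 0 0 0 1]
T2·T1 = [1 0 0 -2; 0 -1 0 -5; 0 0 1 1; 0 0 0 1]
T3·…·T1 = [1 0 0 -2; 0 -1 0 -5; 0 -2 1 -9; 0 0 0 1]
T4·…·T1 = [1 0 0 -2; 0 -2/5 3/5 -7/5; 0 11/5 -4/5 51/5; 0 0 0 1]
T5·…·T1 = [1 0 0 -2; 0 -2/5 3/5 -7/5; 0 -11/5 4/5 -51/5; 0 0 0 1]
T6·…·T1 = [8/17 -6/17 9/17 -37/17; -15/17 -16/85 24/85 94/85; 0 -11/5 4/5 -51/5; 0 0 0 1]

T = [8/17 -6/17 9/17 -37/17; -15/17 -16/85 24/85 94/85; 0 -11/5 4/5 -51/5; 0 0 0 1]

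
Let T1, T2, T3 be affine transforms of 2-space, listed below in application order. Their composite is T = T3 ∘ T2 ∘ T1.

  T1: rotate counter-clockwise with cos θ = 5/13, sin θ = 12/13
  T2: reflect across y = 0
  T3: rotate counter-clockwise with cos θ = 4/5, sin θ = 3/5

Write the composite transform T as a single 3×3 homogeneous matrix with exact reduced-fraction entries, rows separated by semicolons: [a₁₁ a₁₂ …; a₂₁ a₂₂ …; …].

T = [56/65 -33/65 0; -33/65 -56/65 0; 0 0 1]

T1 = [5/13 -12/13 0; 12/13 5/13 0; 0 0 1]
T2·T1 = [5/13 -12/13 0; -12/13 -5/13 0; 0 0 1]
T3·…·T1 = [56/65 -33/65 0; -33/65 -56/65 0; 0 0 1]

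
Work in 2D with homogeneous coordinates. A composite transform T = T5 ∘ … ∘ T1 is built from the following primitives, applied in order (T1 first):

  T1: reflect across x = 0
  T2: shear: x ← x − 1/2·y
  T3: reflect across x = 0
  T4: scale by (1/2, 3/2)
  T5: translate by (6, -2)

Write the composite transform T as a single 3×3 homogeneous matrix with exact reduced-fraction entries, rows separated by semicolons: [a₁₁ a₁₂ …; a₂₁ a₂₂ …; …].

T1 = [-1 0 0; 0 1 0; 0 0 1]
T2·T1 = [-1 -1/2 0; 0 1 0; 0 0 1]
T3·…·T1 = [1 1/2 0; 0 1 0; 0 0 1]
T4·…·T1 = [1/2 1/4 0; 0 3/2 0; 0 0 1]
T5·…·T1 = [1/2 1/4 6; 0 3/2 -2; 0 0 1]

T = [1/2 1/4 6; 0 3/2 -2; 0 0 1]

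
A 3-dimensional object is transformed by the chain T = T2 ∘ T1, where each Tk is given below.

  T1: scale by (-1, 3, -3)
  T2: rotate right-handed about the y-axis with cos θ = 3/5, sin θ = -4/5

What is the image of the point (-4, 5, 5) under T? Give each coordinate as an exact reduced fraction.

T(p) = (72/5, 15, -29/5)

T1 scale by (-1, 3, -3): (-4, 5, 5) → (4, 15, -15)
T2 rotate right-handed about the y-axis with cos θ = 3/5, sin θ = -4/5: (4, 15, -15) → (72/5, 15, -29/5)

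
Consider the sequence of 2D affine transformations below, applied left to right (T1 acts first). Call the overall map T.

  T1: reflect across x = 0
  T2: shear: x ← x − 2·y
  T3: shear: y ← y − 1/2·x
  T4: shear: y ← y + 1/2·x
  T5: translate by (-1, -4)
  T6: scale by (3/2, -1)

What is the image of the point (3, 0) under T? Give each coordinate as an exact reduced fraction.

T1 reflect across x = 0: (3, 0) → (-3, 0)
T2 shear: x ← x − 2·y: (-3, 0) → (-3, 0)
T3 shear: y ← y − 1/2·x: (-3, 0) → (-3, 3/2)
T4 shear: y ← y + 1/2·x: (-3, 3/2) → (-3, 0)
T5 translate by (-1, -4): (-3, 0) → (-4, -4)
T6 scale by (3/2, -1): (-4, -4) → (-6, 4)

T(p) = (-6, 4)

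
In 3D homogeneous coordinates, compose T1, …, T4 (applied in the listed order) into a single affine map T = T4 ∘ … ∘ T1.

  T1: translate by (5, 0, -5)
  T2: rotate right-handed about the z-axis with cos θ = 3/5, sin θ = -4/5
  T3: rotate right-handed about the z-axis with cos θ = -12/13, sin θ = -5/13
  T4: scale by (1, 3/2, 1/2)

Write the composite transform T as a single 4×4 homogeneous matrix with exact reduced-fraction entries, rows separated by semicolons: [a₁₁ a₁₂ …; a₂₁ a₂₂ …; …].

T1 = [1 0 0 5; 0 1 0 0; 0 0 1 -5; 0 0 0 1]
T2·T1 = [3/5 4/5 0 3; -4/5 3/5 0 -4; 0 0 1 -5; 0 0 0 1]
T3·…·T1 = [-56/65 -33/65 0 -56/13; 33/65 -56/65 0 33/13; 0 0 1 -5; 0 0 0 1]
T4·…·T1 = [-56/65 -33/65 0 -56/13; 99/130 -84/65 0 99/26; 0 0 1/2 -5/2; 0 0 0 1]

T = [-56/65 -33/65 0 -56/13; 99/130 -84/65 0 99/26; 0 0 1/2 -5/2; 0 0 0 1]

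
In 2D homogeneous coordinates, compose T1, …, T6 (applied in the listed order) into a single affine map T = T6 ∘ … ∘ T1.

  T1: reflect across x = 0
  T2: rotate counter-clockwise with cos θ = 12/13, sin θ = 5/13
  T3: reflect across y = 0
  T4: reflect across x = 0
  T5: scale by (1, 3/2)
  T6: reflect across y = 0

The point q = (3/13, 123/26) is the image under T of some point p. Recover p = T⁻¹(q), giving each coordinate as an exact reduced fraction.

T1 = [-1 0 0; 0 1 0; 0 0 1]
T2·T1 = [-12/13 -5/13 0; -5/13 12/13 0; 0 0 1]
T3·…·T1 = [-12/13 -5/13 0; 5/13 -12/13 0; 0 0 1]
T4·…·T1 = [12/13 5/13 0; 5/13 -12/13 0; 0 0 1]
T5·…·T1 = [12/13 5/13 0; 15/26 -18/13 0; 0 0 1]
T6·…·T1 = [12/13 5/13 0; -15/26 18/13 0; 0 0 1]
det M = 3/2; M⁻¹ = [12/13 -10/39 0; 5/13 8/13 0; 0 0 1]
M⁻¹ · (3/13, 123/26)ᵀ = (-1, 3)ᵀ

p = (-1, 3)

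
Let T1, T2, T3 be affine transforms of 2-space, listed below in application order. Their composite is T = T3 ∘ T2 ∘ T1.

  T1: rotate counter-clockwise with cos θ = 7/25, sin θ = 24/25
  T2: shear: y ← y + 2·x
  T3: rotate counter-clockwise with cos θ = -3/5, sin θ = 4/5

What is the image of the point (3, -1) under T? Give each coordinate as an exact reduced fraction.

T1 rotate counter-clockwise with cos θ = 7/25, sin θ = 24/25: (3, -1) → (9/5, 13/5)
T2 shear: y ← y + 2·x: (9/5, 13/5) → (9/5, 31/5)
T3 rotate counter-clockwise with cos θ = -3/5, sin θ = 4/5: (9/5, 31/5) → (-151/25, -57/25)

T(p) = (-151/25, -57/25)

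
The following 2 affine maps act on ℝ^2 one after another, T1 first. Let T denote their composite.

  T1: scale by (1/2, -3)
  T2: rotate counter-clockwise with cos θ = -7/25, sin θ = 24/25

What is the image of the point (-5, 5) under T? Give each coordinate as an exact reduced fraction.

T(p) = (151/10, 9/5)

T1 scale by (1/2, -3): (-5, 5) → (-5/2, -15)
T2 rotate counter-clockwise with cos θ = -7/25, sin θ = 24/25: (-5/2, -15) → (151/10, 9/5)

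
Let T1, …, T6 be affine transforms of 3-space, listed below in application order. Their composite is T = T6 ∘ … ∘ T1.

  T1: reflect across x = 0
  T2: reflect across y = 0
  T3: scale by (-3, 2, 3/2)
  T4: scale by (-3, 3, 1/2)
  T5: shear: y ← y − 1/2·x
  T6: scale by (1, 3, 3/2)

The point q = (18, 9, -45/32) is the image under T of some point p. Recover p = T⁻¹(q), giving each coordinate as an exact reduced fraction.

T1 = [-1 0 0 0; 0 1 0 0; 0 0 1 0; 0 0 0 1]
T2·T1 = [-1 0 0 0; 0 -1 0 0; 0 0 1 0; 0 0 0 1]
T3·…·T1 = [3 0 0 0; 0 -2 0 0; 0 0 3/2 0; 0 0 0 1]
T4·…·T1 = [-9 0 0 0; 0 -6 0 0; 0 0 3/4 0; 0 0 0 1]
T5·…·T1 = [-9 0 0 0; 9/2 -6 0 0; 0 0 3/4 0; 0 0 0 1]
T6·…·T1 = [-9 0 0 0; 27/2 -18 0 0; 0 0 9/8 0; 0 0 0 1]
det M = 729/4; M⁻¹ = [-1/9 0 0 0; -1/12 -1/18 0 0; 0 0 8/9 0; 0 0 0 1]
M⁻¹ · (18, 9, -45/32)ᵀ = (-2, -2, -5/4)ᵀ

p = (-2, -2, -5/4)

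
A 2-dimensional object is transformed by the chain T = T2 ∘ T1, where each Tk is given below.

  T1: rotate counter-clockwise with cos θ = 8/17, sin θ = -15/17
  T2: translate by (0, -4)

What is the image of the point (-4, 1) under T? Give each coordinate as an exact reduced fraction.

T(p) = (-1, 0)

T1 rotate counter-clockwise with cos θ = 8/17, sin θ = -15/17: (-4, 1) → (-1, 4)
T2 translate by (0, -4): (-1, 4) → (-1, 0)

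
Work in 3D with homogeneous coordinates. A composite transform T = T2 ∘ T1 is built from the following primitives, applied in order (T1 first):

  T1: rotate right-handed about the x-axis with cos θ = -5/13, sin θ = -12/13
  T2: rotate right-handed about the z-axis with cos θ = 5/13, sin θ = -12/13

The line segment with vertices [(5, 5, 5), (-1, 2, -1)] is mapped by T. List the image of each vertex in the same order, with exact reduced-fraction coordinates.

image vertices: (745/169, -605/169, -85/13), (-329/169, 46/169, -19/13)

T1 rotate right-handed about the x-axis with cos θ = -5/13, sin θ = -12/13: (5, 5, 5) → (5, 35/13, -85/13); (-1, 2, -1) → (-1, -22/13, -19/13)
T2 rotate right-handed about the z-axis with cos θ = 5/13, sin θ = -12/13: (5, 35/13, -85/13) → (745/169, -605/169, -85/13); (-1, -22/13, -19/13) → (-329/169, 46/169, -19/13)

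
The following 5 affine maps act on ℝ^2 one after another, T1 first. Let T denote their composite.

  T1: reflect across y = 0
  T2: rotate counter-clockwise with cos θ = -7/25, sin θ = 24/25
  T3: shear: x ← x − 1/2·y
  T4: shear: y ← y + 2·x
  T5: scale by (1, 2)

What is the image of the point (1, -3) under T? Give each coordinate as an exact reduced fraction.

T(p) = (-161/50, -316/25)

T1 reflect across y = 0: (1, -3) → (1, 3)
T2 rotate counter-clockwise with cos θ = -7/25, sin θ = 24/25: (1, 3) → (-79/25, 3/25)
T3 shear: x ← x − 1/2·y: (-79/25, 3/25) → (-161/50, 3/25)
T4 shear: y ← y + 2·x: (-161/50, 3/25) → (-161/50, -158/25)
T5 scale by (1, 2): (-161/50, -158/25) → (-161/50, -316/25)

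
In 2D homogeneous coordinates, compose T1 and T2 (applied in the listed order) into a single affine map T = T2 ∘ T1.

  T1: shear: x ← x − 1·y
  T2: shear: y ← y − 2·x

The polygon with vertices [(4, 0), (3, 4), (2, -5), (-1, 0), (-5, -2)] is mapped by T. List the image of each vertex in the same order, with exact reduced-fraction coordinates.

T1 shear: x ← x − 1·y: (4, 0) → (4, 0); (3, 4) → (-1, 4); (2, -5) → (7, -5); (-1, 0) → (-1, 0); (-5, -2) → (-3, -2)
T2 shear: y ← y − 2·x: (4, 0) → (4, -8); (-1, 4) → (-1, 6); (7, -5) → (7, -19); (-1, 0) → (-1, 2); (-3, -2) → (-3, 4)

image vertices: (4, -8), (-1, 6), (7, -19), (-1, 2), (-3, 4)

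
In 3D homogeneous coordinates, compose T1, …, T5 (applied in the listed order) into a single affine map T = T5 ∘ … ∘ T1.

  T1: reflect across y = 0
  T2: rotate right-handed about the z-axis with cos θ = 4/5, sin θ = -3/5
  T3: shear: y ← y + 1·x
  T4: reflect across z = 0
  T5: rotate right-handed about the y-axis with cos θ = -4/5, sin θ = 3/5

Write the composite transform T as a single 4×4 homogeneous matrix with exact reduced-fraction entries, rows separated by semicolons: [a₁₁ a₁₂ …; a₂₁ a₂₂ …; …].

T1 = [1 0 0 0; 0 -1 0 0; 0 0 1 0; 0 0 0 1]
T2·T1 = [4/5 -3/5 0 0; -3/5 -4/5 0 0; 0 0 1 0; 0 0 0 1]
T3·…·T1 = [4/5 -3/5 0 0; 1/5 -7/5 0 0; 0 0 1 0; 0 0 0 1]
T4·…·T1 = [4/5 -3/5 0 0; 1/5 -7/5 0 0; 0 0 -1 0; 0 0 0 1]
T5·…·T1 = [-16/25 12/25 -3/5 0; 1/5 -7/5 0 0; -12/25 9/25 4/5 0; 0 0 0 1]

T = [-16/25 12/25 -3/5 0; 1/5 -7/5 0 0; -12/25 9/25 4/5 0; 0 0 0 1]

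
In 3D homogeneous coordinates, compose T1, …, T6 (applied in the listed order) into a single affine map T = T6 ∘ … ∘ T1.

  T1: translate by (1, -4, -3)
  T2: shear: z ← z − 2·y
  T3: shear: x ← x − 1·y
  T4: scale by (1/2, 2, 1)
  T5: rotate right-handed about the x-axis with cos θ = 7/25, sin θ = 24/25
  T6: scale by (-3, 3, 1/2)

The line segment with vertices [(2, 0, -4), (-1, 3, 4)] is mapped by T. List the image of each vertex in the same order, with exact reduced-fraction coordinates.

image vertices: (-21/2, -48/5, -37/10), (-3/2, -258/25, -27/50)

T1 translate by (1, -4, -3): (2, 0, -4) → (3, -4, -7); (-1, 3, 4) → (0, -1, 1)
T2 shear: z ← z − 2·y: (3, -4, -7) → (3, -4, 1); (0, -1, 1) → (0, -1, 3)
T3 shear: x ← x − 1·y: (3, -4, 1) → (7, -4, 1); (0, -1, 3) → (1, -1, 3)
T4 scale by (1/2, 2, 1): (7, -4, 1) → (7/2, -8, 1); (1, -1, 3) → (1/2, -2, 3)
T5 rotate right-handed about the x-axis with cos θ = 7/25, sin θ = 24/25: (7/2, -8, 1) → (7/2, -16/5, -37/5); (1/2, -2, 3) → (1/2, -86/25, -27/25)
T6 scale by (-3, 3, 1/2): (7/2, -16/5, -37/5) → (-21/2, -48/5, -37/10); (1/2, -86/25, -27/25) → (-3/2, -258/25, -27/50)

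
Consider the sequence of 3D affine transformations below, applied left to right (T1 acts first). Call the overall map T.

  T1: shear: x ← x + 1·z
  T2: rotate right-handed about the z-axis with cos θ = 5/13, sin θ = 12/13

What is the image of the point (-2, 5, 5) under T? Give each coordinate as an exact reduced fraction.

T(p) = (-45/13, 61/13, 5)

T1 shear: x ← x + 1·z: (-2, 5, 5) → (3, 5, 5)
T2 rotate right-handed about the z-axis with cos θ = 5/13, sin θ = 12/13: (3, 5, 5) → (-45/13, 61/13, 5)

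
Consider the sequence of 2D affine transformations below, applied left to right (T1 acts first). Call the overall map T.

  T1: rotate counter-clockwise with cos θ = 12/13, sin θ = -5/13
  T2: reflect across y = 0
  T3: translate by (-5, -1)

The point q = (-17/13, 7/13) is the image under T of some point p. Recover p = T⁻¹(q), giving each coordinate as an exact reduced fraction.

p = (4, 0)

T1 = [12/13 5/13 0; -5/13 12/13 0; 0 0 1]
T2·T1 = [12/13 5/13 0; 5/13 -12/13 0; 0 0 1]
T3·…·T1 = [12/13 5/13 -5; 5/13 -12/13 -1; 0 0 1]
det M = -1; M⁻¹ = [12/13 5/13 5; 5/13 -12/13 1; 0 0 1]
M⁻¹ · (-17/13, 7/13)ᵀ = (4, 0)ᵀ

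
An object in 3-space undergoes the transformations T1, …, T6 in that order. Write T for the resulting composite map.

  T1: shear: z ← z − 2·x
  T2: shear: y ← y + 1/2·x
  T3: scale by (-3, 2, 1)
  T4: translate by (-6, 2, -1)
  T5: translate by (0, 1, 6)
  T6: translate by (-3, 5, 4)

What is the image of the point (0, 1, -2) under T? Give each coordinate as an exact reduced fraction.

T(p) = (-9, 10, 7)

T1 shear: z ← z − 2·x: (0, 1, -2) → (0, 1, -2)
T2 shear: y ← y + 1/2·x: (0, 1, -2) → (0, 1, -2)
T3 scale by (-3, 2, 1): (0, 1, -2) → (0, 2, -2)
T4 translate by (-6, 2, -1): (0, 2, -2) → (-6, 4, -3)
T5 translate by (0, 1, 6): (-6, 4, -3) → (-6, 5, 3)
T6 translate by (-3, 5, 4): (-6, 5, 3) → (-9, 10, 7)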